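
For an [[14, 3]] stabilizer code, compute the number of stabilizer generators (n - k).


For an [[n,k]] stabilizer code:
Number of stabilizer generators = n - k
= 14 - 3
= 11

11


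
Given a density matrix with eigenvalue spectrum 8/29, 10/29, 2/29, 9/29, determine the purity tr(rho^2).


tr(rho^2) = sum of eigenvalues squared
= (8/29)^2 + (10/29)^2 + (2/29)^2 + (9/29)^2
= (64 + 100 + 4 + 81) / 841
= 249/841
= 0.2961

0.2961


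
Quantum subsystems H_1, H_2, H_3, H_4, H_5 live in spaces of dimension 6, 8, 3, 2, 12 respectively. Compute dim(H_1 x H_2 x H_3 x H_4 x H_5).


dim(H_1 x H_2 x H_3 x H_4 x H_5) = 6 * 8 * 3 * 2 * 12
= 48 * 3 * 2 * 12
= 144 * 2 * 12
= 288 * 12
= 3456

3456


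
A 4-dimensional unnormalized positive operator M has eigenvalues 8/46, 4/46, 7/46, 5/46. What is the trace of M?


tr(M) = sum of eigenvalues
= 8/46 + 4/46 + 7/46 + 5/46
= 24/46
= 0.5217

0.5217


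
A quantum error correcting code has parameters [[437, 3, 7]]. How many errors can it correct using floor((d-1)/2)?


Code parameters: [[437, 3, 7]], distance d = 7.
Number of correctable errors = floor((d-1)/2)
= floor((7 - 1)/2)
= floor(6/2)
= 3

3


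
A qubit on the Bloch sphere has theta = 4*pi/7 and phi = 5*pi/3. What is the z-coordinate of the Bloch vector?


theta = 1.7952, phi = 5.2360
r_z = cos(theta) = -0.2225

-0.2225


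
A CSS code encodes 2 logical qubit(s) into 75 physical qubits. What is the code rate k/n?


Code rate R = k/n
= 2/75
= 0.0267

0.0267


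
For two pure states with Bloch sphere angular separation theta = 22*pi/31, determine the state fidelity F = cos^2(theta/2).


For states separated by angle theta on Bloch sphere:
F = cos^2(theta/2)
theta = 22*pi/31 = 2.2295
theta/2 = 1.1148
cos(theta/2) = 0.4404
F = 0.1939

0.1939


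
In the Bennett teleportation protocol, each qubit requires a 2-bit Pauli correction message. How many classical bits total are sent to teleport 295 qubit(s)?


Quantum teleportation requires 2 classical bits per qubit teleported.
295 qubit(s) -> 2 * 295 = 590 classical bits

590


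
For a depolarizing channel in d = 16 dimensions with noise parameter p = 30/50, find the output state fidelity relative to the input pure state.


F = (1-p) + p/d
= (1 - 0.6000) + 0.6000/16
= 0.4000 + 0.0375
= 0.4375

0.4375


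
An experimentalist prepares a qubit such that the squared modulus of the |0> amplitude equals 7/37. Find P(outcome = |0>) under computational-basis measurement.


|alpha|^2 = 7/37 = 0.1892
|beta|^2 = 1 - 7/37 = 30/37 = 0.8108
P(|0>) = |alpha|^2 = 0.1892

0.1892


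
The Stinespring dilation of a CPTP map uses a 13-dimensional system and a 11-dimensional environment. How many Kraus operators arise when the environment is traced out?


Tracing out the environment in an orthonormal basis {|i>_E} gives Kraus operators K_i = <i|_E U |0>_E.
Number of Kraus operators = dim(H_env) = d_env
= 11

11


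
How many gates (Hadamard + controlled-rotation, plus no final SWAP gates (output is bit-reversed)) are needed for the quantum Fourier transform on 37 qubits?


Hadamard gates: 37
Controlled rotations: n*(n-1)/2 = 37*36/2 = 666
SWAP gates: 0 (omitted)
Total = 37 + 666
= 703

703


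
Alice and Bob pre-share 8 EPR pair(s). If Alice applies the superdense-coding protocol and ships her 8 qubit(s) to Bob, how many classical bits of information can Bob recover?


Superdense coding allows 2 classical bits per shared entangled pair.
8 pair(s) -> 2 * 8 = 16 classical bits

16


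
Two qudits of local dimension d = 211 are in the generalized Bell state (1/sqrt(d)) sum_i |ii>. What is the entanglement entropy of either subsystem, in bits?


For a maximally entangled state in d x d:
S = log2(d) = log2(211)
= 7.7211

7.7211


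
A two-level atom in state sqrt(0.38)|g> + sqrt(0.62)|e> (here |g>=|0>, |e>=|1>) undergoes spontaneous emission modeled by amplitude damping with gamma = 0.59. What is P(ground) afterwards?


For amplitude damping with parameter gamma on state sqrt(a)|0> + sqrt(b)|1>:
alpha^2 = 0.38, beta^2 = 0.62
P(|0>) = alpha^2 + gamma * beta^2
= 0.38 + 0.59 * 0.62
= 0.38 + 0.3658
= 0.7458

0.7458


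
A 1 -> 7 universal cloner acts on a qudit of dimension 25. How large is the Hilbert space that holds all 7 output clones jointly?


Output space = H^(tensor 7) where dim(H) = 25
dim = 25^7
= 625 (after 2 factors)
= 15625 (after 3 factors)
= 390625 (after 4 factors)
= 9765625 (after 5 factors)
= 244140625 (after 6 factors)
= 6103515625 (after 7 factors)
= 6103515625

6103515625


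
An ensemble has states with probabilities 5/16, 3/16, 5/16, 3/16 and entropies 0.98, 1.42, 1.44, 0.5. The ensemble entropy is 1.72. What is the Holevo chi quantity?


chi = S(rho) - sum_i p_i * S(rho_i)
Weighted entropy = 5/16 * 0.98 + 3/16 * 1.42 + 5/16 * 1.44 + 3/16 * 0.5
= 1.1162
chi = 1.72 - 1.1162
= 0.6038

0.6038


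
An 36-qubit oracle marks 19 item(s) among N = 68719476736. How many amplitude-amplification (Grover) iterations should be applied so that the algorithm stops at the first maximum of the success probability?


After j Grover iterations the success probability is P(j) = sin^2((2j+1)*theta), where sin(theta) = sqrt(k/N).
N = 2^36 = 68719476736, k = 19
sin(theta) = sqrt(k/N) = 1.662787988e-05
theta = arcsin(sqrt(k/N)) = 1.662787988e-05 rad
P(j) reaches its first maximum when (2j+1)*theta is as close as possible to pi/2, i.e. j = round(pi/(4*theta) - 1/2).
pi/(4*theta) - 1/2 = 47233.3127
(For comparison, the common estimate pi/4 * sqrt(N/k) = 47233.8127; the exact maximiser is used here.)
Optimal iterations = 47233

47233


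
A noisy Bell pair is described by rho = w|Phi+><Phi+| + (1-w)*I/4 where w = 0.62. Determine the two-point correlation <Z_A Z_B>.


|Phi+> = (|00> + |11>)/sqrt(2)
For the pure Bell state, <Z_A Z_B> = +1 (Bell-state Pauli correlator).
The maximally-mixed part I/4 has tr(I/4 * P tensor P) = 0 for any traceless Pauli P.
So <Z_A Z_B>_rho = w * (+1) + (1 - w) * 0
= 0.62 * (+1)
= 0.6200

0.6200


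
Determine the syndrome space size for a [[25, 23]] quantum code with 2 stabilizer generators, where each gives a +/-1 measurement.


Each stabilizer generator gives a binary (+1 or -1) measurement outcome.
With 2 independent generators:
Total syndromes = 2^2
= 4

4


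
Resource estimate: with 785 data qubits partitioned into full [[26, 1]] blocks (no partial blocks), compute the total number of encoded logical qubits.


Each code block uses 26 physical qubits for 1 logical qubit(s).
Number of complete blocks = floor(785 / 26) = 30
Logical qubits = 30 * 1
= 30

30


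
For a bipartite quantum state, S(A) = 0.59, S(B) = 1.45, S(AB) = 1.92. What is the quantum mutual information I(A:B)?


I(A:B) = S(A) + S(B) - S(AB)
= 0.59 + 1.45 - 1.92
= 0.1200

0.1200


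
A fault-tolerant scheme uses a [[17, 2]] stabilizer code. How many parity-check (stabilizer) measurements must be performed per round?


For an [[n,k]] stabilizer code:
Number of stabilizer generators = n - k
= 17 - 2
= 15

15


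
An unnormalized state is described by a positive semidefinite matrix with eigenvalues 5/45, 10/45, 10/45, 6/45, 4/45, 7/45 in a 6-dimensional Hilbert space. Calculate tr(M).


tr(M) = sum of eigenvalues
= 5/45 + 10/45 + 10/45 + 6/45 + 4/45 + 7/45
= 42/45
= 0.9333

0.9333


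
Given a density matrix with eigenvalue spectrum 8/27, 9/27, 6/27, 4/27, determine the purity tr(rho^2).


tr(rho^2) = sum of eigenvalues squared
= (8/27)^2 + (9/27)^2 + (6/27)^2 + (4/27)^2
= (64 + 81 + 36 + 16) / 729
= 197/729
= 0.2702

0.2702


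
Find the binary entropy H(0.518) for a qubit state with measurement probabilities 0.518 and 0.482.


S = -p*log2(p) - (1-p)*log2(1-p)
p = 0.5180, 1-p = 0.4820
= -0.5180 * log2(0.5180) - 0.4820 * log2(0.4820)
= -(-0.4916) - (-0.5075)
= 0.9991

0.9991


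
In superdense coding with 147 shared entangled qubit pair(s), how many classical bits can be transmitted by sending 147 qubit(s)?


Superdense coding allows 2 classical bits per shared entangled pair.
147 pair(s) -> 2 * 147 = 294 classical bits

294


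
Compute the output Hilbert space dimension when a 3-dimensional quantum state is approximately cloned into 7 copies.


Output space = H^(tensor 7) where dim(H) = 3
dim = 3^7
= 9 (after 2 factors)
= 27 (after 3 factors)
= 81 (after 4 factors)
= 243 (after 5 factors)
= 729 (after 6 factors)
= 2187 (after 7 factors)
= 2187

2187


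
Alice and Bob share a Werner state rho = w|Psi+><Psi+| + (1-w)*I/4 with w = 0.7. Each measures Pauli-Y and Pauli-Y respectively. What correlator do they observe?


|Psi+> = (|01> + |10>)/sqrt(2)
For the pure Bell state, <Y_A Y_B> = +1 (Bell-state Pauli correlator).
The maximally-mixed part I/4 has tr(I/4 * P tensor P) = 0 for any traceless Pauli P.
So <Y_A Y_B>_rho = w * (+1) + (1 - w) * 0
= 0.7 * (+1)
= 0.7000

0.7000


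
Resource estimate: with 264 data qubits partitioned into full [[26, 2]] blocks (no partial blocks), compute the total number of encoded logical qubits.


Each code block uses 26 physical qubits for 2 logical qubit(s).
Number of complete blocks = floor(264 / 26) = 10
Logical qubits = 10 * 2
= 20

20


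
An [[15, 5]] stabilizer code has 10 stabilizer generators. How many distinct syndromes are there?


Each stabilizer generator gives a binary (+1 or -1) measurement outcome.
With 10 independent generators:
Total syndromes = 2^10
= 1024

1024


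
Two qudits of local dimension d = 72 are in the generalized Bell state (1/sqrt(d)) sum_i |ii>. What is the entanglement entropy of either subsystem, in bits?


For a maximally entangled state in d x d:
S = log2(d) = log2(72)
= 6.1699

6.1699


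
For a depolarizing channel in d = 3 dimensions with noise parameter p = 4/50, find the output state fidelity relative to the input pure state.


F = (1-p) + p/d
= (1 - 0.0800) + 0.0800/3
= 0.9200 + 0.0267
= 0.9467

0.9467


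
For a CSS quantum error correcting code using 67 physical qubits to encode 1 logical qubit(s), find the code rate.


Code rate R = k/n
= 1/67
= 0.0149

0.0149


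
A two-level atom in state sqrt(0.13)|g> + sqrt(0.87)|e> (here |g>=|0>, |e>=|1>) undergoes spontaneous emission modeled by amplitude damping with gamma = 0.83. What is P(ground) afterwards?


For amplitude damping with parameter gamma on state sqrt(a)|0> + sqrt(b)|1>:
alpha^2 = 0.13, beta^2 = 0.87
P(|0>) = alpha^2 + gamma * beta^2
= 0.13 + 0.83 * 0.87
= 0.13 + 0.7221
= 0.8521

0.8521


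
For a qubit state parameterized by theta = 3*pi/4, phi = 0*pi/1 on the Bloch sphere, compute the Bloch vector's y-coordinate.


theta = 2.3562, phi = 0.0000
r_y = sin(theta)*sin(phi) = 0.7071 * 0.0000
r_y = 0.0000

0.0000


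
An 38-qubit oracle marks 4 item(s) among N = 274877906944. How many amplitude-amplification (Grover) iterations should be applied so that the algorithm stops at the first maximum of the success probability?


After j Grover iterations the success probability is P(j) = sin^2((2j+1)*theta), where sin(theta) = sqrt(k/N).
N = 2^38 = 274877906944, k = 4
sin(theta) = sqrt(k/N) = 3.814697266e-06
theta = arcsin(sqrt(k/N)) = 3.814697266e-06 rad
P(j) reaches its first maximum when (2j+1)*theta is as close as possible to pi/2, i.e. j = round(pi/(4*theta) - 1/2).
pi/(4*theta) - 1/2 = 205886.9161
(For comparison, the common estimate pi/4 * sqrt(N/k) = 205887.4161; the exact maximiser is used here.)
Optimal iterations = 205887

205887


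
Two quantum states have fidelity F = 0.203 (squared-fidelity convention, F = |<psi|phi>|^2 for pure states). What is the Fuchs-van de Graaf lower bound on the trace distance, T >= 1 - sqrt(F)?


Fuchs-van de Graaf (squared-fidelity convention): 1 - sqrt(F) <= T <= sqrt(1 - F).
Lower bound: T >= 1 - sqrt(F)
sqrt(F) = sqrt(0.203) = 0.4506
T >= 1 - 0.4506
T >= 0.5494

0.5494


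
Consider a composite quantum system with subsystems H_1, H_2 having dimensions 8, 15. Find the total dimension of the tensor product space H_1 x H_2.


dim(H_1 x H_2) = 8 * 15
= 120

120


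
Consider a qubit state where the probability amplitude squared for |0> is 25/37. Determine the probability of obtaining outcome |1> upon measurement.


|alpha|^2 = 25/37 = 0.6757
|beta|^2 = 1 - 25/37 = 12/37 = 0.3243
P(|1>) = |beta|^2 = 0.3243

0.3243


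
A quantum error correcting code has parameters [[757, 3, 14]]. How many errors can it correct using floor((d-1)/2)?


Code parameters: [[757, 3, 14]], distance d = 14.
Number of correctable errors = floor((d-1)/2)
= floor((14 - 1)/2)
= floor(13/2)
= 6

6


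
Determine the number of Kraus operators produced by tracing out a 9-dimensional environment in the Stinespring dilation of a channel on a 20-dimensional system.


Tracing out the environment in an orthonormal basis {|i>_E} gives Kraus operators K_i = <i|_E U |0>_E.
Number of Kraus operators = dim(H_env) = d_env
= 9

9


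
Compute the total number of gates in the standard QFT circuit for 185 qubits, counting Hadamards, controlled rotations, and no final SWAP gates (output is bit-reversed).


Hadamard gates: 185
Controlled rotations: n*(n-1)/2 = 185*184/2 = 17020
SWAP gates: 0 (omitted)
Total = 185 + 17020
= 17205

17205


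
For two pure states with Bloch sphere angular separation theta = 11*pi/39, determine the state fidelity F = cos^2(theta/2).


For states separated by angle theta on Bloch sphere:
F = cos^2(theta/2)
theta = 11*pi/39 = 0.8861
theta/2 = 0.4430
cos(theta/2) = 0.9035
F = 0.8162

0.8162


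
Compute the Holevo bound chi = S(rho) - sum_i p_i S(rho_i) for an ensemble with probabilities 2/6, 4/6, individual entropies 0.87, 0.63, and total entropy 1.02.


chi = S(rho) - sum_i p_i * S(rho_i)
Weighted entropy = 2/6 * 0.87 + 4/6 * 0.63
= 0.7100
chi = 1.02 - 0.7100
= 0.3100

0.3100


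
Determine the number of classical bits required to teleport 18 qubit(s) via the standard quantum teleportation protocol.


Quantum teleportation requires 2 classical bits per qubit teleported.
18 qubit(s) -> 2 * 18 = 36 classical bits

36


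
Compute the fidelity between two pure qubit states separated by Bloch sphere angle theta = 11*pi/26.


For states separated by angle theta on Bloch sphere:
F = cos^2(theta/2)
theta = 11*pi/26 = 1.3291
theta/2 = 0.6646
cos(theta/2) = 0.7872
F = 0.6197

0.6197


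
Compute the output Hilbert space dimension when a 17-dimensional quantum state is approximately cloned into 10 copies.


Output space = H^(tensor 10) where dim(H) = 17
dim = 17^10
= 289 (after 2 factors)
= 4913 (after 3 factors)
= 83521 (after 4 factors)
= 1419857 (after 5 factors)
= 24137569 (after 6 factors)
= 410338673 (after 7 factors)
= 6975757441 (after 8 factors)
= 118587876497 (after 9 factors)
= 2015993900449 (after 10 factors)
= 2015993900449

2015993900449


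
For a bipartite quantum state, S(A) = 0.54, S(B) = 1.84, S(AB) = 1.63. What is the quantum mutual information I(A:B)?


I(A:B) = S(A) + S(B) - S(AB)
= 0.54 + 1.84 - 1.63
= 0.7500

0.7500


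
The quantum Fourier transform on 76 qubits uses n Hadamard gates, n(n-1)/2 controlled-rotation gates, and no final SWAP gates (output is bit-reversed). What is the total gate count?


Hadamard gates: 76
Controlled rotations: n*(n-1)/2 = 76*75/2 = 2850
SWAP gates: 0 (omitted)
Total = 76 + 2850
= 2926

2926


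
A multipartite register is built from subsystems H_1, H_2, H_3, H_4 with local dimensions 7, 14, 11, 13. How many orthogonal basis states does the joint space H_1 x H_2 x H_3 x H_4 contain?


dim(H_1 x H_2 x H_3 x H_4) = 7 * 14 * 11 * 13
= 98 * 11 * 13
= 1078 * 13
= 14014

14014


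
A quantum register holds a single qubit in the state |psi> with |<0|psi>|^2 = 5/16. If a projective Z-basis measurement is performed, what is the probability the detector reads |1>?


|alpha|^2 = 5/16 = 0.3125
|beta|^2 = 1 - 5/16 = 11/16 = 0.6875
P(|1>) = |beta|^2 = 0.6875

0.6875


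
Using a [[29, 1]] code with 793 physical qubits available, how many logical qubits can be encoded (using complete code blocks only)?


Each code block uses 29 physical qubits for 1 logical qubit(s).
Number of complete blocks = floor(793 / 29) = 27
Logical qubits = 27 * 1
= 27

27


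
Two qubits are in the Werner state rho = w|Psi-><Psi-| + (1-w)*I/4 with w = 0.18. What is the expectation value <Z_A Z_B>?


|Psi-> = (|01> - |10>)/sqrt(2)
For the pure Bell state, <Z_A Z_B> = -1 (Bell-state Pauli correlator).
The maximally-mixed part I/4 has tr(I/4 * P tensor P) = 0 for any traceless Pauli P.
So <Z_A Z_B>_rho = w * (-1) + (1 - w) * 0
= 0.18 * (-1)
= -0.1800

-0.1800


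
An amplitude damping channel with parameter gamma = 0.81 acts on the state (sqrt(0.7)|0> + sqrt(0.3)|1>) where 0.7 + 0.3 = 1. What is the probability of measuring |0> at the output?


For amplitude damping with parameter gamma on state sqrt(a)|0> + sqrt(b)|1>:
alpha^2 = 0.7, beta^2 = 0.3
P(|0>) = alpha^2 + gamma * beta^2
= 0.7 + 0.81 * 0.3
= 0.7 + 0.2430
= 0.9430

0.9430


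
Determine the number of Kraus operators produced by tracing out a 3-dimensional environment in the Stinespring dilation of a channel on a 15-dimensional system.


Tracing out the environment in an orthonormal basis {|i>_E} gives Kraus operators K_i = <i|_E U |0>_E.
Number of Kraus operators = dim(H_env) = d_env
= 3

3


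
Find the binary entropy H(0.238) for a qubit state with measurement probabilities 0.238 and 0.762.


S = -p*log2(p) - (1-p)*log2(1-p)
p = 0.2380, 1-p = 0.7620
= -0.2380 * log2(0.2380) - 0.7620 * log2(0.7620)
= -(-0.4929) - (-0.2988)
= 0.7917

0.7917


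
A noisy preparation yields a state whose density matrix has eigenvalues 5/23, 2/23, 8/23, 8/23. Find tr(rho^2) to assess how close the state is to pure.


tr(rho^2) = sum of eigenvalues squared
= (5/23)^2 + (2/23)^2 + (8/23)^2 + (8/23)^2
= (25 + 4 + 64 + 64) / 529
= 157/529
= 0.2968

0.2968


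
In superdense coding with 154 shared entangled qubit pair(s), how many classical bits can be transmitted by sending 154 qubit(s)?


Superdense coding allows 2 classical bits per shared entangled pair.
154 pair(s) -> 2 * 154 = 308 classical bits

308


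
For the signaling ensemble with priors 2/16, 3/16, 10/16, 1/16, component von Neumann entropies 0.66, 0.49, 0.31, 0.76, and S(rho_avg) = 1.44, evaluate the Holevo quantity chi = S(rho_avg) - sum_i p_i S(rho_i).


chi = S(rho) - sum_i p_i * S(rho_i)
Weighted entropy = 2/16 * 0.66 + 3/16 * 0.49 + 10/16 * 0.31 + 1/16 * 0.76
= 0.4156
chi = 1.44 - 0.4156
= 1.0244

1.0244


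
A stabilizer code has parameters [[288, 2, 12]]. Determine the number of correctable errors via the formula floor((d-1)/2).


Code parameters: [[288, 2, 12]], distance d = 12.
Number of correctable errors = floor((d-1)/2)
= floor((12 - 1)/2)
= floor(11/2)
= 5

5


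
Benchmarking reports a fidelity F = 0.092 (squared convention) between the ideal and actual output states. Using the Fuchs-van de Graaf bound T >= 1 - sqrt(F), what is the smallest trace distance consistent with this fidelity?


Fuchs-van de Graaf (squared-fidelity convention): 1 - sqrt(F) <= T <= sqrt(1 - F).
Lower bound: T >= 1 - sqrt(F)
sqrt(F) = sqrt(0.092) = 0.3033
T >= 1 - 0.3033
T >= 0.6967

0.6967


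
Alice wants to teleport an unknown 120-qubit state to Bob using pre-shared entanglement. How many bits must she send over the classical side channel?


Quantum teleportation requires 2 classical bits per qubit teleported.
120 qubit(s) -> 2 * 120 = 240 classical bits

240


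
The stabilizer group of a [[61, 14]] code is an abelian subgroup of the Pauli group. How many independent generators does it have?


For an [[n,k]] stabilizer code:
Number of stabilizer generators = n - k
= 61 - 14
= 47

47


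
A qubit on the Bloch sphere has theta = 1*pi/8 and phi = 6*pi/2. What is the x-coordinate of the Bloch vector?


theta = 0.3927, phi = 9.4248
r_x = sin(theta)*cos(phi) = 0.3827 * -1.0000
r_x = -0.3827

-0.3827


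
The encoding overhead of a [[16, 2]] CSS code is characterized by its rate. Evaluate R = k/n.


Code rate R = k/n
= 2/16
= 0.1250

0.1250


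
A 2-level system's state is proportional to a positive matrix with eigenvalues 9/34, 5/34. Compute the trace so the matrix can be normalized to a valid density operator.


tr(M) = sum of eigenvalues
= 9/34 + 5/34
= 14/34
= 0.4118

0.4118


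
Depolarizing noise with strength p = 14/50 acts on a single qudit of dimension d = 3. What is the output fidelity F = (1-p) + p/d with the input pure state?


F = (1-p) + p/d
= (1 - 0.2800) + 0.2800/3
= 0.7200 + 0.0933
= 0.8133

0.8133


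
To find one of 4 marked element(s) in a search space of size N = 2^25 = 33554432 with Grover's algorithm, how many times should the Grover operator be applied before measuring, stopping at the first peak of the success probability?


After j Grover iterations the success probability is P(j) = sin^2((2j+1)*theta), where sin(theta) = sqrt(k/N).
N = 2^25 = 33554432, k = 4
sin(theta) = sqrt(k/N) = 0.000345266983
theta = arcsin(sqrt(k/N)) = 0.0003452669899 rad
P(j) reaches its first maximum when (2j+1)*theta is as close as possible to pi/2, i.e. j = round(pi/(4*theta) - 1/2).
pi/(4*theta) - 1/2 = 2274.2560
(For comparison, the common estimate pi/4 * sqrt(N/k) = 2274.7561; the exact maximiser is used here.)
Optimal iterations = 2274

2274


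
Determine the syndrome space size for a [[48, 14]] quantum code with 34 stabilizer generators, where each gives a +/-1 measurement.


Each stabilizer generator gives a binary (+1 or -1) measurement outcome.
With 34 independent generators:
Total syndromes = 2^34
= 17179869184

17179869184


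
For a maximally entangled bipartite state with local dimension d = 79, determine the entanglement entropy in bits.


For a maximally entangled state in d x d:
S = log2(d) = log2(79)
= 6.3038

6.3038


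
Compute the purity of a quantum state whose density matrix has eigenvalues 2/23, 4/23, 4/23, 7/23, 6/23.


tr(rho^2) = sum of eigenvalues squared
= (2/23)^2 + (4/23)^2 + (4/23)^2 + (7/23)^2 + (6/23)^2
= (4 + 16 + 16 + 49 + 36) / 529
= 121/529
= 0.2287

0.2287


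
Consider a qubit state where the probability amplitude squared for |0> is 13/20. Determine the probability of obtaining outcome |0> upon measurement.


|alpha|^2 = 13/20 = 0.6500
|beta|^2 = 1 - 13/20 = 7/20 = 0.3500
P(|0>) = |alpha|^2 = 0.6500

0.6500


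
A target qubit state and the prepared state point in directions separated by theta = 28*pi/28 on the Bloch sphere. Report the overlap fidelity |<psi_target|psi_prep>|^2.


For states separated by angle theta on Bloch sphere:
F = cos^2(theta/2)
theta = 28*pi/28 = 3.1416
theta/2 = 1.5708
cos(theta/2) = 0.0000
F = 0.0000

0.0000


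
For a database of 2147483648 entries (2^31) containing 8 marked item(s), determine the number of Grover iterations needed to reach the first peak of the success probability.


After j Grover iterations the success probability is P(j) = sin^2((2j+1)*theta), where sin(theta) = sqrt(k/N).
N = 2^31 = 2147483648, k = 8
sin(theta) = sqrt(k/N) = 6.103515625e-05
theta = arcsin(sqrt(k/N)) = 6.103515629e-05 rad
P(j) reaches its first maximum when (2j+1)*theta is as close as possible to pi/2, i.e. j = round(pi/(4*theta) - 1/2).
pi/(4*theta) - 1/2 = 12867.4635
(For comparison, the common estimate pi/4 * sqrt(N/k) = 12867.9635; the exact maximiser is used here.)
Optimal iterations = 12867

12867


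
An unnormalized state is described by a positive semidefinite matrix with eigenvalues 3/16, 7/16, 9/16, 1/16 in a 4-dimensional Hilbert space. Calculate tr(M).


tr(M) = sum of eigenvalues
= 3/16 + 7/16 + 9/16 + 1/16
= 20/16
= 1.2500

1.2500


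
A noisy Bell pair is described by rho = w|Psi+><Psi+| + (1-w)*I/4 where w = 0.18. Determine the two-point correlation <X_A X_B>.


|Psi+> = (|01> + |10>)/sqrt(2)
For the pure Bell state, <X_A X_B> = +1 (Bell-state Pauli correlator).
The maximally-mixed part I/4 has tr(I/4 * P tensor P) = 0 for any traceless Pauli P.
So <X_A X_B>_rho = w * (+1) + (1 - w) * 0
= 0.18 * (+1)
= 0.1800

0.1800


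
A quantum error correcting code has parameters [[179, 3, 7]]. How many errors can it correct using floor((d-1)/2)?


Code parameters: [[179, 3, 7]], distance d = 7.
Number of correctable errors = floor((d-1)/2)
= floor((7 - 1)/2)
= floor(6/2)
= 3

3


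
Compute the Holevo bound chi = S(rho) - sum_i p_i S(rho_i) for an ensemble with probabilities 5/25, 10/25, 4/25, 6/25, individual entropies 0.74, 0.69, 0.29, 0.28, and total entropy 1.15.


chi = S(rho) - sum_i p_i * S(rho_i)
Weighted entropy = 5/25 * 0.74 + 10/25 * 0.69 + 4/25 * 0.29 + 6/25 * 0.28
= 0.5376
chi = 1.15 - 0.5376
= 0.6124

0.6124


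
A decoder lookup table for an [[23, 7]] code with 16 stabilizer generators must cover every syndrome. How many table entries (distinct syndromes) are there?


Each stabilizer generator gives a binary (+1 or -1) measurement outcome.
With 16 independent generators:
Total syndromes = 2^16
= 65536

65536


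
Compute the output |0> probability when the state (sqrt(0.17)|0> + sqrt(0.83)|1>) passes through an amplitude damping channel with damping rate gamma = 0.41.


For amplitude damping with parameter gamma on state sqrt(a)|0> + sqrt(b)|1>:
alpha^2 = 0.17, beta^2 = 0.83
P(|0>) = alpha^2 + gamma * beta^2
= 0.17 + 0.41 * 0.83
= 0.17 + 0.3403
= 0.5103

0.5103


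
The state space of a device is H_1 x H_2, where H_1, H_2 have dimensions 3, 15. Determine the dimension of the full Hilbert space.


dim(H_1 x H_2) = 3 * 15
= 45

45


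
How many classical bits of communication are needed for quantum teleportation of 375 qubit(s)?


Quantum teleportation requires 2 classical bits per qubit teleported.
375 qubit(s) -> 2 * 375 = 750 classical bits

750


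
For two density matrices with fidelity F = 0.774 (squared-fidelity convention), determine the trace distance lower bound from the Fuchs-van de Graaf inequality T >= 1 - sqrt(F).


Fuchs-van de Graaf (squared-fidelity convention): 1 - sqrt(F) <= T <= sqrt(1 - F).
Lower bound: T >= 1 - sqrt(F)
sqrt(F) = sqrt(0.774) = 0.8798
T >= 1 - 0.8798
T >= 0.1202

0.1202


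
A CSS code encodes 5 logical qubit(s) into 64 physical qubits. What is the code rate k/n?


Code rate R = k/n
= 5/64
= 0.0781

0.0781


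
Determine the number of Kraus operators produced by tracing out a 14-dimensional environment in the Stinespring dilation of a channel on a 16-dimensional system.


Tracing out the environment in an orthonormal basis {|i>_E} gives Kraus operators K_i = <i|_E U |0>_E.
Number of Kraus operators = dim(H_env) = d_env
= 14

14


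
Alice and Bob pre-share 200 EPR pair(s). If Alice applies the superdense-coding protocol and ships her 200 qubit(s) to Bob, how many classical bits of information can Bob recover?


Superdense coding allows 2 classical bits per shared entangled pair.
200 pair(s) -> 2 * 200 = 400 classical bits

400


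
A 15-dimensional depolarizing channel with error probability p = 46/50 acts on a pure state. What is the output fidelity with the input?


F = (1-p) + p/d
= (1 - 0.9200) + 0.9200/15
= 0.0800 + 0.0613
= 0.1413

0.1413


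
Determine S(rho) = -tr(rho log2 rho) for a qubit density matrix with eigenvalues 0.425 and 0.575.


S = -p*log2(p) - (1-p)*log2(1-p)
p = 0.4250, 1-p = 0.5750
= -0.4250 * log2(0.4250) - 0.5750 * log2(0.5750)
= -(-0.5246) - (-0.4591)
= 0.9837

0.9837


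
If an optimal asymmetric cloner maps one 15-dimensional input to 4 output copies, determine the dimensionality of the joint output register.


Output space = H^(tensor 4) where dim(H) = 15
dim = 15^4
= 225 (after 2 factors)
= 3375 (after 3 factors)
= 50625 (after 4 factors)
= 50625

50625


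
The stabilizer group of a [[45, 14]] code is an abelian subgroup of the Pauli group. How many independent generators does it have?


For an [[n,k]] stabilizer code:
Number of stabilizer generators = n - k
= 45 - 14
= 31

31


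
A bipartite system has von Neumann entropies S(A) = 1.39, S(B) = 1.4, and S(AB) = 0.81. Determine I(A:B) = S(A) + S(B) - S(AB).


I(A:B) = S(A) + S(B) - S(AB)
= 1.39 + 1.4 - 0.81
= 1.9800

1.9800


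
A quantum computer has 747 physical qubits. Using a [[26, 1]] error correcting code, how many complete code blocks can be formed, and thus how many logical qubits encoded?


Each code block uses 26 physical qubits for 1 logical qubit(s).
Number of complete blocks = floor(747 / 26) = 28
Logical qubits = 28 * 1
= 28

28


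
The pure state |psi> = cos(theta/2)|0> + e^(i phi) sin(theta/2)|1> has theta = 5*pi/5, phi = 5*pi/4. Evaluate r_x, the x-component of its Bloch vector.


theta = 3.1416, phi = 3.9270
r_x = sin(theta)*cos(phi) = 0.0000 * -0.7071
r_x = 0.0000

0.0000


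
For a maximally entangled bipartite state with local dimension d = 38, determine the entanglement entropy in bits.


For a maximally entangled state in d x d:
S = log2(d) = log2(38)
= 5.2479

5.2479


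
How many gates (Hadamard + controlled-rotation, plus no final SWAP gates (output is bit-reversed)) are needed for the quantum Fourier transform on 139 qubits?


Hadamard gates: 139
Controlled rotations: n*(n-1)/2 = 139*138/2 = 9591
SWAP gates: 0 (omitted)
Total = 139 + 9591
= 9730

9730


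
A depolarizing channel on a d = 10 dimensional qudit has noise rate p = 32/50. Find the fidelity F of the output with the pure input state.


F = (1-p) + p/d
= (1 - 0.6400) + 0.6400/10
= 0.3600 + 0.0640
= 0.4240

0.4240


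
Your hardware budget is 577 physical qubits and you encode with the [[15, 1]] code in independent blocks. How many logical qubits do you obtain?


Each code block uses 15 physical qubits for 1 logical qubit(s).
Number of complete blocks = floor(577 / 15) = 38
Logical qubits = 38 * 1
= 38

38


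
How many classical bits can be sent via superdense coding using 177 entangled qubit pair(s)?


Superdense coding allows 2 classical bits per shared entangled pair.
177 pair(s) -> 2 * 177 = 354 classical bits

354


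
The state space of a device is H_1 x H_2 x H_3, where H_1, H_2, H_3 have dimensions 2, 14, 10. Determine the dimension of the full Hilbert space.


dim(H_1 x H_2 x H_3) = 2 * 14 * 10
= 28 * 10
= 280

280


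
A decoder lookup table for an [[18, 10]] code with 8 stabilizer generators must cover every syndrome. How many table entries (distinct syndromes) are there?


Each stabilizer generator gives a binary (+1 or -1) measurement outcome.
With 8 independent generators:
Total syndromes = 2^8
= 256

256


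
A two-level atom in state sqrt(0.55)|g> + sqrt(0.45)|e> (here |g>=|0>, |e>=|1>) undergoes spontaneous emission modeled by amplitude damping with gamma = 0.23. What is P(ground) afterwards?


For amplitude damping with parameter gamma on state sqrt(a)|0> + sqrt(b)|1>:
alpha^2 = 0.55, beta^2 = 0.45
P(|0>) = alpha^2 + gamma * beta^2
= 0.55 + 0.23 * 0.45
= 0.55 + 0.1035
= 0.6535

0.6535


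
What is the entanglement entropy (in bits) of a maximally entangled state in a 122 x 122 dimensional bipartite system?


For a maximally entangled state in d x d:
S = log2(d) = log2(122)
= 6.9307

6.9307


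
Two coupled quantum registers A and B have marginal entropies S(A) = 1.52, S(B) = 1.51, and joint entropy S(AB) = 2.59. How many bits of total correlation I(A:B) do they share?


I(A:B) = S(A) + S(B) - S(AB)
= 1.52 + 1.51 - 2.59
= 0.4400

0.4400


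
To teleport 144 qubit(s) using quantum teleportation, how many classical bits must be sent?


Quantum teleportation requires 2 classical bits per qubit teleported.
144 qubit(s) -> 2 * 144 = 288 classical bits

288


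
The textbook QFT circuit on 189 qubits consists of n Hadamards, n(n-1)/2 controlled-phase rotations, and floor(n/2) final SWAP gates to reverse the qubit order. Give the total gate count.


Hadamard gates: 189
Controlled rotations: n*(n-1)/2 = 189*188/2 = 17766
SWAP gates: floor(n/2) = floor(189/2) = 94
Total = 189 + 17766 + 94
= 18049

18049


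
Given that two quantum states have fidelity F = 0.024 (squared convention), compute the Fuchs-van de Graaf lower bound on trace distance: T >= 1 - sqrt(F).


Fuchs-van de Graaf (squared-fidelity convention): 1 - sqrt(F) <= T <= sqrt(1 - F).
Lower bound: T >= 1 - sqrt(F)
sqrt(F) = sqrt(0.024) = 0.1549
T >= 1 - 0.1549
T >= 0.8451

0.8451


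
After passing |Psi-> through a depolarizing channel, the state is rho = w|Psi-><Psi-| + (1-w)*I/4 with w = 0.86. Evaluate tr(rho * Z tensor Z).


|Psi-> = (|01> - |10>)/sqrt(2)
For the pure Bell state, <Z_A Z_B> = -1 (Bell-state Pauli correlator).
The maximally-mixed part I/4 has tr(I/4 * P tensor P) = 0 for any traceless Pauli P.
So <Z_A Z_B>_rho = w * (-1) + (1 - w) * 0
= 0.86 * (-1)
= -0.8600

-0.8600


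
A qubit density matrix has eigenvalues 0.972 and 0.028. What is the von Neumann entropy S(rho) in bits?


S = -p*log2(p) - (1-p)*log2(1-p)
p = 0.9720, 1-p = 0.0280
= -0.9720 * log2(0.9720) - 0.0280 * log2(0.0280)
= -(-0.0398) - (-0.1444)
= 0.1843

0.1843


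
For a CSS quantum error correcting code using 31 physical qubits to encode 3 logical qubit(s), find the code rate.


Code rate R = k/n
= 3/31
= 0.0968

0.0968


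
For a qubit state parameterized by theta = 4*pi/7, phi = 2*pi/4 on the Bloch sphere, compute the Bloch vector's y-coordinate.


theta = 1.7952, phi = 1.5708
r_y = sin(theta)*sin(phi) = 0.9749 * 1.0000
r_y = 0.9749

0.9749


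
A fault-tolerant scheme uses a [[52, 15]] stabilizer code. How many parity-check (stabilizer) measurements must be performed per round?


For an [[n,k]] stabilizer code:
Number of stabilizer generators = n - k
= 52 - 15
= 37

37


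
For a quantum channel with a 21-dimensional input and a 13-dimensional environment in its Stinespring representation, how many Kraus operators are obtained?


Tracing out the environment in an orthonormal basis {|i>_E} gives Kraus operators K_i = <i|_E U |0>_E.
Number of Kraus operators = dim(H_env) = d_env
= 13

13


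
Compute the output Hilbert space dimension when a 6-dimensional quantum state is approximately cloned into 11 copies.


Output space = H^(tensor 11) where dim(H) = 6
dim = 6^11
= 36 (after 2 factors)
= 216 (after 3 factors)
= 1296 (after 4 factors)
= 7776 (after 5 factors)
= 46656 (after 6 factors)
= 279936 (after 7 factors)
= 1679616 (after 8 factors)
= 10077696 (after 9 factors)
= 60466176 (after 10 factors)
= 362797056 (after 11 factors)
= 362797056

362797056


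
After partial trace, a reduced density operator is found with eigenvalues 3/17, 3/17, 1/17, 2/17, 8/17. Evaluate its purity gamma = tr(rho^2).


tr(rho^2) = sum of eigenvalues squared
= (3/17)^2 + (3/17)^2 + (1/17)^2 + (2/17)^2 + (8/17)^2
= (9 + 9 + 1 + 4 + 64) / 289
= 87/289
= 0.3010

0.3010


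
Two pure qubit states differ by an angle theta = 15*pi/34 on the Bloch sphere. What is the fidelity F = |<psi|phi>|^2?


For states separated by angle theta on Bloch sphere:
F = cos^2(theta/2)
theta = 15*pi/34 = 1.3860
theta/2 = 0.6930
cos(theta/2) = 0.7693
F = 0.5919

0.5919


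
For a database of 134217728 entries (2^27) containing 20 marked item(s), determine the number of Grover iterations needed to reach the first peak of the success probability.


After j Grover iterations the success probability is P(j) = sin^2((2j+1)*theta), where sin(theta) = sqrt(k/N).
N = 2^27 = 134217728, k = 20
sin(theta) = sqrt(k/N) = 0.0003860202222
theta = arcsin(sqrt(k/N)) = 0.0003860202318 rad
P(j) reaches its first maximum when (2j+1)*theta is as close as possible to pi/2, i.e. j = round(pi/(4*theta) - 1/2).
pi/(4*theta) - 1/2 = 2034.1036
(For comparison, the common estimate pi/4 * sqrt(N/k) = 2034.6037; the exact maximiser is used here.)
Optimal iterations = 2034

2034


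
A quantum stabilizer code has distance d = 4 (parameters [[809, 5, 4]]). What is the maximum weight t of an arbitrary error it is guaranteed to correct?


Code parameters: [[809, 5, 4]], distance d = 4.
Number of correctable errors = floor((d-1)/2)
= floor((4 - 1)/2)
= floor(3/2)
= 1

1


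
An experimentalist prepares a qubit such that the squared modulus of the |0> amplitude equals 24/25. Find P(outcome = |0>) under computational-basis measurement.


|alpha|^2 = 24/25 = 0.9600
|beta|^2 = 1 - 24/25 = 1/25 = 0.0400
P(|0>) = |alpha|^2 = 0.9600

0.9600


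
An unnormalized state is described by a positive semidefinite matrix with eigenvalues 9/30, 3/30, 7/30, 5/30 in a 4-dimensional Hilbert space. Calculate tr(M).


tr(M) = sum of eigenvalues
= 9/30 + 3/30 + 7/30 + 5/30
= 24/30
= 0.8000

0.8000


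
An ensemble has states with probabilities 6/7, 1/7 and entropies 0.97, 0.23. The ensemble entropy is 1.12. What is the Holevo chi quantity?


chi = S(rho) - sum_i p_i * S(rho_i)
Weighted entropy = 6/7 * 0.97 + 1/7 * 0.23
= 0.8643
chi = 1.12 - 0.8643
= 0.2557

0.2557


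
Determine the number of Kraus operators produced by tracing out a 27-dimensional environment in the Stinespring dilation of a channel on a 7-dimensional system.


Tracing out the environment in an orthonormal basis {|i>_E} gives Kraus operators K_i = <i|_E U |0>_E.
Number of Kraus operators = dim(H_env) = d_env
= 27

27


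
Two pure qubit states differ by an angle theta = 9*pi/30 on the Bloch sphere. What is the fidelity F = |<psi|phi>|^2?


For states separated by angle theta on Bloch sphere:
F = cos^2(theta/2)
theta = 9*pi/30 = 0.9425
theta/2 = 0.4712
cos(theta/2) = 0.8910
F = 0.7939

0.7939


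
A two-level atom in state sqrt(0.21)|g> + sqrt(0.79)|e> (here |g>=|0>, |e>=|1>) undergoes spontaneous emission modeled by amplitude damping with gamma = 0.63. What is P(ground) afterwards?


For amplitude damping with parameter gamma on state sqrt(a)|0> + sqrt(b)|1>:
alpha^2 = 0.21, beta^2 = 0.79
P(|0>) = alpha^2 + gamma * beta^2
= 0.21 + 0.63 * 0.79
= 0.21 + 0.4977
= 0.7077

0.7077


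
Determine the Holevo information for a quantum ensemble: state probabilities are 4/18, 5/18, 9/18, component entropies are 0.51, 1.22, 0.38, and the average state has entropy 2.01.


chi = S(rho) - sum_i p_i * S(rho_i)
Weighted entropy = 4/18 * 0.51 + 5/18 * 1.22 + 9/18 * 0.38
= 0.6422
chi = 2.01 - 0.6422
= 1.3678

1.3678


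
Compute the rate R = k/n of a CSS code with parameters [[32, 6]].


Code rate R = k/n
= 6/32
= 0.1875

0.1875


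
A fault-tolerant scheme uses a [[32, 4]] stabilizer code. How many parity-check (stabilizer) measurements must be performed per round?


For an [[n,k]] stabilizer code:
Number of stabilizer generators = n - k
= 32 - 4
= 28

28


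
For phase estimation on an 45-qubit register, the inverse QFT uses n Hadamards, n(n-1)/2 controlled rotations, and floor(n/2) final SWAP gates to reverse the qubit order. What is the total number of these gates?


Hadamard gates: 45
Controlled rotations: n*(n-1)/2 = 45*44/2 = 990
SWAP gates: floor(n/2) = floor(45/2) = 22
Total = 45 + 990 + 22
= 1057

1057


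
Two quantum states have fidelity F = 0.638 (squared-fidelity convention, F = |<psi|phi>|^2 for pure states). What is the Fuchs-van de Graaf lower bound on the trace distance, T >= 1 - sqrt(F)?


Fuchs-van de Graaf (squared-fidelity convention): 1 - sqrt(F) <= T <= sqrt(1 - F).
Lower bound: T >= 1 - sqrt(F)
sqrt(F) = sqrt(0.638) = 0.7987
T >= 1 - 0.7987
T >= 0.2013

0.2013


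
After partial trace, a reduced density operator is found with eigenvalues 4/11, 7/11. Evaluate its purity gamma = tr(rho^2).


tr(rho^2) = sum of eigenvalues squared
= (4/11)^2 + (7/11)^2
= (16 + 49) / 121
= 65/121
= 0.5372

0.5372


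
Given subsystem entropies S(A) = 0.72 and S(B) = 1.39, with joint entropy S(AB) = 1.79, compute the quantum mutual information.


I(A:B) = S(A) + S(B) - S(AB)
= 0.72 + 1.39 - 1.79
= 0.3200

0.3200


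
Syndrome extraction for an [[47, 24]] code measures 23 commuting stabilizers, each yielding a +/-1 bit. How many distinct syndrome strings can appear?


Each stabilizer generator gives a binary (+1 or -1) measurement outcome.
With 23 independent generators:
Total syndromes = 2^23
= 8388608

8388608
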